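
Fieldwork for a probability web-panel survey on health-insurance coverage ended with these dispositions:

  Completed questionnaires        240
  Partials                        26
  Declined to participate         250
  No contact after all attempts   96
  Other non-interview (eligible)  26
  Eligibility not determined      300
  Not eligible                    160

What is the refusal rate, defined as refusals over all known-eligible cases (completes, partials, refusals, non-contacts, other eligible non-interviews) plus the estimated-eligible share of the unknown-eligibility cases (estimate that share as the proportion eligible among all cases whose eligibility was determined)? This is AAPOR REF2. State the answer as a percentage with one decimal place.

28.5%

Num: 250
Determined eligible: 240 + 26 + 250 + 96 + 26 = 638
e = 638 / (638 + 160) = 638 / 798 = 0.7995
e × U: 0.7995 × 300 = 239.85
Base: 638 + 239.85 = 877.85
REF2 = 250 / 877.85 = 0.2848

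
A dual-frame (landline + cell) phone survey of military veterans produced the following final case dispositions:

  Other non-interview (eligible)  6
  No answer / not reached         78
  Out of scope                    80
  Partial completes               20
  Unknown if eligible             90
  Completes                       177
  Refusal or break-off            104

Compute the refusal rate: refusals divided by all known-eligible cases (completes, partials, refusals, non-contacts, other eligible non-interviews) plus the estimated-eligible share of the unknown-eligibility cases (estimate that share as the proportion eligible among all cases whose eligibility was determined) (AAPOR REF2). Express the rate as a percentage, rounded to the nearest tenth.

Num: 104
Known eligible: 177 + 20 + 104 + 78 + 6 = 385
e = 385 / (385 + 80) = 385 / 465 = 0.8280
Estimated eligible among unknowns: 0.8280 × 90 = 74.52
Denominator: 385 + 74.52 = 459.52
REF2 = 104 / 459.52 = 0.2263

22.6%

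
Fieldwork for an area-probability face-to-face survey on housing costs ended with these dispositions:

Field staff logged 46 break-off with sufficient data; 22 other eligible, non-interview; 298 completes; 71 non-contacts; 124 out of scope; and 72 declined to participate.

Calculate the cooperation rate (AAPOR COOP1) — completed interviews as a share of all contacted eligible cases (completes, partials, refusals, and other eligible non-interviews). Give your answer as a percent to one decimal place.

Num = 298
Denom = 298 + 46 + 72 + 22 = 438
COOP1 = 298 / 438 = 0.6804

68.0%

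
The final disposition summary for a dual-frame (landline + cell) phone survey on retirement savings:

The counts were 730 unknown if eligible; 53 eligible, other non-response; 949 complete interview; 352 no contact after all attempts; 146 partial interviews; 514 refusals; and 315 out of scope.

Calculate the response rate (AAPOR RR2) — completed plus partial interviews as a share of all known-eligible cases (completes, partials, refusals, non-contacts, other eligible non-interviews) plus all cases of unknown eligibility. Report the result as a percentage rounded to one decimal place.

39.9%

Num: 949 + 146 = 1095
Denominator: 949 + 146 + 514 + 352 + 53 + 730 = 2744
RR2 = 1095 / 2744 = 0.3991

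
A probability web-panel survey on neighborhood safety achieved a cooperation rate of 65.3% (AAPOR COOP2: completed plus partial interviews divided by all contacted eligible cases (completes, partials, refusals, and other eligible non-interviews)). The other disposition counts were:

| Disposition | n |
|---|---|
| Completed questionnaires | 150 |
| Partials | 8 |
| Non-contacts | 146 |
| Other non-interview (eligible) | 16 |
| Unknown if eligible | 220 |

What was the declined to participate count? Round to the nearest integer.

Num: 150 + 8 = 158
COOP2 = 158 / D = 0.653
D = 158 / 0.653 = 242.0
Rest of base = 174
declined to participate = 242.0 − 174 ≈ 68

68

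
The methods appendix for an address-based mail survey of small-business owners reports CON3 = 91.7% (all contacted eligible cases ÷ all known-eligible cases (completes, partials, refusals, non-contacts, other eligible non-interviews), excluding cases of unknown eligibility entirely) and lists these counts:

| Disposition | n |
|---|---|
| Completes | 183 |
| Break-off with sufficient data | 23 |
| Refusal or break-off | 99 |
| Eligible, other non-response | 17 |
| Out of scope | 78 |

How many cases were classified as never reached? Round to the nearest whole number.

29

Top = 183 + 23 + 99 + 17 = 322
CON3 = 322 / D = 0.917
D = 322 / 0.917 = 351.1
Remaining denominator categories sum to 322
never reached = 351.1 − 322 ≈ 29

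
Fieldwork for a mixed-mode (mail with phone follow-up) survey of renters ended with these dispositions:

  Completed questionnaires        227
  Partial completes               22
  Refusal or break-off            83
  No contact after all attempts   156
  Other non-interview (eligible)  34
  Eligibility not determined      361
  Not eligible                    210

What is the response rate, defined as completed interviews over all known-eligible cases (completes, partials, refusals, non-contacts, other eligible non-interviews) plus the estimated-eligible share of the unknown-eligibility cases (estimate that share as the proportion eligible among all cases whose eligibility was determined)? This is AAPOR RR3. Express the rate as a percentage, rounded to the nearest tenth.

Top: 227
Determined eligible: 227 + 22 + 83 + 156 + 34 = 522
e = 522 / (522 + 210) = 522 / 732 = 0.7131
e × U: 0.7131 × 361 = 257.43
Denom: 522 + 257.43 = 779.43
RR3 = 227 / 779.43 = 0.2912

29.1%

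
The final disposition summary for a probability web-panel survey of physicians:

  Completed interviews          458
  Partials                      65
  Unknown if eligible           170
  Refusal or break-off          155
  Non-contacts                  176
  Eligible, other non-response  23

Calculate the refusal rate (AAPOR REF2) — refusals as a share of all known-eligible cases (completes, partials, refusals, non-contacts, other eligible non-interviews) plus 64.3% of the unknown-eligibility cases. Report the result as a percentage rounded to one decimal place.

Top: 155
Known eligible: 458 + 65 + 155 + 176 + 23 = 877
Estimated eligible among unknowns: 0.6430 × 170 = 109.31
Base: 877 + 109.31 = 986.31
REF2 = 155 / 986.31 = 0.1572

15.7%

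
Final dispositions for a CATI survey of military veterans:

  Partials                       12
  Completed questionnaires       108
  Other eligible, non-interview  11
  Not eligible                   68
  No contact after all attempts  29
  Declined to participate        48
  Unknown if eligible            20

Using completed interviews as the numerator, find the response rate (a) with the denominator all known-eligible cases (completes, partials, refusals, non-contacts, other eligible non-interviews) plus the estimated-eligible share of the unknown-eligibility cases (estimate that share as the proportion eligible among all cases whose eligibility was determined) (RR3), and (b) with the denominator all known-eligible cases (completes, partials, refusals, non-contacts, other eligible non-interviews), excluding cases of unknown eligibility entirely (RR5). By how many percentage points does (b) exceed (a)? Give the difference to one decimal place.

Numerator = 108
Determined eligible = 108 + 12 + 48 + 29 + 11 = 208
e = 208 / (208 + 68) = 208 / 276 = 0.7536
Eligible share of unknowns = 0.7536 × 20 = 15.07
Denominator = 208 + 15.07 = 223.07
RR3 = 108 / 223.07 = 0.4842
Denominator = 108 + 12 + 48 + 29 + 11 = 208
RR5 = 108 / 208 = 0.5192
Difference = 51.92 − 48.42 = 3.50 percentage points

3.5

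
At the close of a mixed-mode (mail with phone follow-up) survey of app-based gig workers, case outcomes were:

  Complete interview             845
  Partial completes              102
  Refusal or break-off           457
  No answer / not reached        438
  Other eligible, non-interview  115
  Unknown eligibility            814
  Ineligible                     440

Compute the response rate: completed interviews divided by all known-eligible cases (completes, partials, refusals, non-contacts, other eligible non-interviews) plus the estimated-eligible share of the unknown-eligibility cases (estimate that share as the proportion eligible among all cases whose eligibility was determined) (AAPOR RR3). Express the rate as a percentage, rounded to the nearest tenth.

Num: 845
Known eligible: 845 + 102 + 457 + 438 + 115 = 1957
e = 1957 / (1957 + 440) = 1957 / 2397 = 0.8164
e × U: 0.8164 × 814 = 664.55
Base: 1957 + 664.55 = 2621.55
RR3 = 845 / 2621.55 = 0.3223

32.2%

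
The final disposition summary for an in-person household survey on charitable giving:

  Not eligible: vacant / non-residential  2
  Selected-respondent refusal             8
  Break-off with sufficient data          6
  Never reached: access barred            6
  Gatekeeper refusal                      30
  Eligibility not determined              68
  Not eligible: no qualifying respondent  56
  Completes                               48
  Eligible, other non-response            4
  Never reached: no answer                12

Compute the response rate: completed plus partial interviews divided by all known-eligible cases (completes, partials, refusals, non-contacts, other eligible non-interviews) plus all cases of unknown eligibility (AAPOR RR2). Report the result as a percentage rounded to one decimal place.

Refusals = 30 + 8 = 38
No answer / not reached = 12 + 6 = 18
Ineligible = 56 + 2 = 58
Numerator: 48 + 6 = 54
Base: 48 + 6 + 38 + 18 + 4 + 68 = 182
RR2 = 54 / 182 = 0.2967

29.7%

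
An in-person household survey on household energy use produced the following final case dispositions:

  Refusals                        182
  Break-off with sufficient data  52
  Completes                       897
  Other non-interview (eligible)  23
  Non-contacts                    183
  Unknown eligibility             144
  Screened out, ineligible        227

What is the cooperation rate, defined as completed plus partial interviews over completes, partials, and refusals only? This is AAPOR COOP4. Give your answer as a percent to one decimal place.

Top: 897 + 52 = 949
Base: 897 + 52 + 182 = 1131
COOP4 = 949 / 1131 = 0.8391

83.9%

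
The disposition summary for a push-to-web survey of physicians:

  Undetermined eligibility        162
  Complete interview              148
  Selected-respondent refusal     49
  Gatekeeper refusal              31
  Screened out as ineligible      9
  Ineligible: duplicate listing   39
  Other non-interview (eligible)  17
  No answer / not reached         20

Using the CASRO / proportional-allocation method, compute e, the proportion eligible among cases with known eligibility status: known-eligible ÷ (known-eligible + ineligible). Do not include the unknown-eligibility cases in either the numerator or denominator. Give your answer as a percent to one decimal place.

84.7%

Refusals = 31 + 49 = 80
Out of scope = 9 + 39 = 48
Known eligible = 148 + 80 + 20 + 17 = 265
e = 265 / (265 + 48) = 265 / 313 = 0.8466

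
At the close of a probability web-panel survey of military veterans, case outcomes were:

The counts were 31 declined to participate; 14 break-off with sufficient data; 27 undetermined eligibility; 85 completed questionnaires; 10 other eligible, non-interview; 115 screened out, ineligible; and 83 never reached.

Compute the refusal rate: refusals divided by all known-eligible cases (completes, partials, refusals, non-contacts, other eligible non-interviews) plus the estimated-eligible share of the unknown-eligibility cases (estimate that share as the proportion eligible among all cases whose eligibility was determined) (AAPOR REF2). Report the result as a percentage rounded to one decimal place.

12.9%

Top → 31
Determined eligible → 85 + 14 + 31 + 83 + 10 = 223
e = 223 / (223 + 115) = 223 / 338 = 0.6598
Estimated eligible among unknowns → 0.6598 × 27 = 17.81
Denom → 223 + 17.81 = 240.81
REF2 = 31 / 240.81 = 0.1287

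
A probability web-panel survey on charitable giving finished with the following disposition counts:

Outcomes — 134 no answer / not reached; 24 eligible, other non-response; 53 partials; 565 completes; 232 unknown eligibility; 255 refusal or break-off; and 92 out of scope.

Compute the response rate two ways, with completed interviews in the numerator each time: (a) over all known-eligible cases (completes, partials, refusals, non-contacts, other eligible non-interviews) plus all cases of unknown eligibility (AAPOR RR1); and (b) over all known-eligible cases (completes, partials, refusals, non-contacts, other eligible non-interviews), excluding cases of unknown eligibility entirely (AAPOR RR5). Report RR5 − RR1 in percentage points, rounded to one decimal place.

10.1

Numerator = 565
Denom = 565 + 53 + 255 + 134 + 24 + 232 = 1263
RR1 = 565 / 1263 = 0.4473
Denom = 565 + 53 + 255 + 134 + 24 = 1031
RR5 = 565 / 1031 = 0.5480
Difference = 54.80 − 44.73 = 10.07 percentage points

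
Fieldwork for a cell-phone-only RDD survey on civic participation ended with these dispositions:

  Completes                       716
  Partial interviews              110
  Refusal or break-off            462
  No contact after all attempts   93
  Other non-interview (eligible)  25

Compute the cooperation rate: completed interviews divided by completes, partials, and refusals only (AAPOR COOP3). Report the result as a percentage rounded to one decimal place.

55.6%

Top: 716
Denominator: 716 + 110 + 462 = 1288
COOP3 = 716 / 1288 = 0.5559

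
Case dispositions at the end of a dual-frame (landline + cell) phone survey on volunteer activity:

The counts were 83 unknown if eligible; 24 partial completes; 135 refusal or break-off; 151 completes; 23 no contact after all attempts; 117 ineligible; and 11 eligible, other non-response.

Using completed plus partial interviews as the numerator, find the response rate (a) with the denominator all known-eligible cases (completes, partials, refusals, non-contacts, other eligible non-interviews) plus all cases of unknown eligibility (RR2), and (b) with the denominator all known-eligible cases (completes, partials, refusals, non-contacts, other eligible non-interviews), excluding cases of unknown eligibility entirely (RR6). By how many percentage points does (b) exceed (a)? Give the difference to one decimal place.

9.9

Num → 151 + 24 = 175
Denominator → 151 + 24 + 135 + 23 + 11 + 83 = 427
RR2 = 175 / 427 = 0.4098
Denominator → 151 + 24 + 135 + 23 + 11 = 344
RR6 = 175 / 344 = 0.5087
Difference = 50.87 − 40.98 = 9.89 percentage points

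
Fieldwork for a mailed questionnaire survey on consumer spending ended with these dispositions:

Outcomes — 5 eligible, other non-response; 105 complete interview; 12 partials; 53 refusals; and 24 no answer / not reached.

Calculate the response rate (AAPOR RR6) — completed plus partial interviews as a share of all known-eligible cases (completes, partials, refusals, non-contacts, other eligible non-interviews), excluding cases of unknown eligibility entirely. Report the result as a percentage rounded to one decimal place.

58.8%

Num → 105 + 12 = 117
Denom → 105 + 12 + 53 + 24 + 5 = 199
RR6 = 117 / 199 = 0.5879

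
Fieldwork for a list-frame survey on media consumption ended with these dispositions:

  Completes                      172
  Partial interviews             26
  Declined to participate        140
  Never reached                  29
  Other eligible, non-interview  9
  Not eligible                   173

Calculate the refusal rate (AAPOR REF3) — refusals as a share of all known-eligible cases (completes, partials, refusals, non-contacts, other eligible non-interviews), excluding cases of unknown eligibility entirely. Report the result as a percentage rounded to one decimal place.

Top → 140
Base → 172 + 26 + 140 + 29 + 9 = 376
REF3 = 140 / 376 = 0.3723

37.2%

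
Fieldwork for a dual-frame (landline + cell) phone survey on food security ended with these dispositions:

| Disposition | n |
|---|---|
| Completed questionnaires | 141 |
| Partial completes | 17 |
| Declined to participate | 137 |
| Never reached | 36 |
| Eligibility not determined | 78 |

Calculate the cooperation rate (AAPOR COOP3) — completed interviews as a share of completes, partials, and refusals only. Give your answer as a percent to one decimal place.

Numerator → 141
Base → 141 + 17 + 137 = 295
COOP3 = 141 / 295 = 0.4780

47.8%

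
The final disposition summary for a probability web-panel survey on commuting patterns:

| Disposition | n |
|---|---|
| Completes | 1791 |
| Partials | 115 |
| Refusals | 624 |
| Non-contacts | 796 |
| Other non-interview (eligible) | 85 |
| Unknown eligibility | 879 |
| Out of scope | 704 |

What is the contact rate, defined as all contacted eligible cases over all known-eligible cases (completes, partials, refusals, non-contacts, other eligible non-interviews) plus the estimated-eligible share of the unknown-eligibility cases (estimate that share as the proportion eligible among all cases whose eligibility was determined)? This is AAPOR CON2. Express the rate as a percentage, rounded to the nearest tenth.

63.2%

Num → 1791 + 115 + 624 + 85 = 2615
Eligible (known) → 1791 + 115 + 624 + 796 + 85 = 3411
e = 3411 / (3411 + 704) = 3411 / 4115 = 0.8289
Estimated eligible among unknowns → 0.8289 × 879 = 728.60
Denominator → 3411 + 728.60 = 4139.60
CON2 = 2615 / 4139.60 = 0.6317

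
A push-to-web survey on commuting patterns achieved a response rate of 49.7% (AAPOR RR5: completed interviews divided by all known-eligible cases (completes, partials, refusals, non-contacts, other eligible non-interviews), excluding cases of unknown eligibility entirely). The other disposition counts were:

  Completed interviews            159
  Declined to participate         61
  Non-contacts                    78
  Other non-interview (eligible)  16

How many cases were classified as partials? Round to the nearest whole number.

RR5 = 159 / D = 0.497
D = 159 / 0.497 = 319.9
Remaining denominator categories sum to 314
partials = 319.9 − 314 ≈ 6

6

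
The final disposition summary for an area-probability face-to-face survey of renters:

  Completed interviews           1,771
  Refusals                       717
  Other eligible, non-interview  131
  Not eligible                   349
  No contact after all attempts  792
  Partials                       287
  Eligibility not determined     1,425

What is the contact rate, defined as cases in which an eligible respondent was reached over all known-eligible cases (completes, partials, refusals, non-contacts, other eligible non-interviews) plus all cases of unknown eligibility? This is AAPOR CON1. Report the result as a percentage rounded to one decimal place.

Num = 1771 + 287 + 717 + 131 = 2906
Denom = 1771 + 287 + 717 + 792 + 131 + 1425 = 5123
CON1 = 2906 / 5123 = 0.5672

56.7%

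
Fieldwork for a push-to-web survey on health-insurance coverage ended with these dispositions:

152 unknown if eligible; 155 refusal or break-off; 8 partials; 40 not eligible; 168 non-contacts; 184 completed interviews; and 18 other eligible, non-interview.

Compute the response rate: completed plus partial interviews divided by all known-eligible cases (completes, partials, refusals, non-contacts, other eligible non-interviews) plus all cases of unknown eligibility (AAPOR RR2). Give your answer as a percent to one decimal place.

28.0%

Numerator: 184 + 8 = 192
Denominator: 184 + 8 + 155 + 168 + 18 + 152 = 685
RR2 = 192 / 685 = 0.2803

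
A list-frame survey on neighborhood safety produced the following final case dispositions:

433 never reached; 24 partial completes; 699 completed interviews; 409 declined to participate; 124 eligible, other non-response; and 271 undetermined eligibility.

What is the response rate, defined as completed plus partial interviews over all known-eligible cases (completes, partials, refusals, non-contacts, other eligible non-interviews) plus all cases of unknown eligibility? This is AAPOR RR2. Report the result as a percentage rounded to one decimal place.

36.9%

Numerator: 699 + 24 = 723
Denom: 699 + 24 + 409 + 433 + 124 + 271 = 1960
RR2 = 723 / 1960 = 0.3689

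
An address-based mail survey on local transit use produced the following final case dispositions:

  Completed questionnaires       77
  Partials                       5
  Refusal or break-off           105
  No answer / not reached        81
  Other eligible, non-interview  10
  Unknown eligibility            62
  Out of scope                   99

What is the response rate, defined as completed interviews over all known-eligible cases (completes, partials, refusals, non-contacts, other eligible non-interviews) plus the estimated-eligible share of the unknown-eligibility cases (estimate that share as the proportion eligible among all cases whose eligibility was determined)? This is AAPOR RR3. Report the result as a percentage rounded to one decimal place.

23.8%

Num → 77
Known eligible → 77 + 5 + 105 + 81 + 10 = 278
e = 278 / (278 + 99) = 278 / 377 = 0.7374
Estimated eligible among unknowns → 0.7374 × 62 = 45.72
Base → 278 + 45.72 = 323.72
RR3 = 77 / 323.72 = 0.2379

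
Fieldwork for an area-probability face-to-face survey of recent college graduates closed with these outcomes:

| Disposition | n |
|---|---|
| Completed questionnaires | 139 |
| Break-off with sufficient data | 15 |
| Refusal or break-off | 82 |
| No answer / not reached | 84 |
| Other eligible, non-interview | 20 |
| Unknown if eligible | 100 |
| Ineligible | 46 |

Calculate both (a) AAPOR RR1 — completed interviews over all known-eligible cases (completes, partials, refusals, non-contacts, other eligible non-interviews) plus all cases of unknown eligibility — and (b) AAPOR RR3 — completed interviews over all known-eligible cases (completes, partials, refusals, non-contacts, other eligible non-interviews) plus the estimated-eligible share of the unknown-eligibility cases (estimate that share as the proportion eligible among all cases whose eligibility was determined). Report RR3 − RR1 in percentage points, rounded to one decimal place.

0.9

Top → 139
Denom → 139 + 15 + 82 + 84 + 20 + 100 = 440
RR1 = 139 / 440 = 0.3159
Determined eligible → 139 + 15 + 82 + 84 + 20 = 340
e = 340 / (340 + 46) = 340 / 386 = 0.8808
Estimated eligible among unknowns → 0.8808 × 100 = 88.08
Denom → 340 + 88.08 = 428.08
RR3 = 139 / 428.08 = 0.3247
Difference = 32.47 − 31.59 = 0.88 percentage points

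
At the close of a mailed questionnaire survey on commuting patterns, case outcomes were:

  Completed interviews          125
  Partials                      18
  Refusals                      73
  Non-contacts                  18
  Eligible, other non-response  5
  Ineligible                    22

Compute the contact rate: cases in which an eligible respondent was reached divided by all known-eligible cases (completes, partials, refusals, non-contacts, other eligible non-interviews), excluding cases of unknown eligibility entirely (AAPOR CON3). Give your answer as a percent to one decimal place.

Top: 125 + 18 + 73 + 5 = 221
Base: 125 + 18 + 73 + 18 + 5 = 239
CON3 = 221 / 239 = 0.9247

92.5%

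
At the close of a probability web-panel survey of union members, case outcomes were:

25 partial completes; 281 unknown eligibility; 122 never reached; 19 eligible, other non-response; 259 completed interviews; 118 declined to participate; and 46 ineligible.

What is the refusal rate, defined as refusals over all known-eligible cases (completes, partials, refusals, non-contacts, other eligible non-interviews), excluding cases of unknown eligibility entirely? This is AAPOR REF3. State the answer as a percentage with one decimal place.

21.7%

Num → 118
Base → 259 + 25 + 118 + 122 + 19 = 543
REF3 = 118 / 543 = 0.2173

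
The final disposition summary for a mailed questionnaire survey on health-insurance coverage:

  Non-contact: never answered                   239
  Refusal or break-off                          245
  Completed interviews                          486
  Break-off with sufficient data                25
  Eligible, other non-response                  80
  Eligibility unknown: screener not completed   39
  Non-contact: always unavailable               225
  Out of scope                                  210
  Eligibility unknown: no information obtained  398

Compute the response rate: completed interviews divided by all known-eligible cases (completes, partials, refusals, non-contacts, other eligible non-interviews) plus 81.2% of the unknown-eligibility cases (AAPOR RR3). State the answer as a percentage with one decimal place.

Never reached = 239 + 225 = 464
Eligibility not determined = 39 + 398 = 437
Numerator = 486
Determined eligible = 486 + 25 + 245 + 464 + 80 = 1300
e × U = 0.8120 × 437 = 354.84
Base = 1300 + 354.84 = 1654.84
RR3 = 486 / 1654.84 = 0.2937

29.4%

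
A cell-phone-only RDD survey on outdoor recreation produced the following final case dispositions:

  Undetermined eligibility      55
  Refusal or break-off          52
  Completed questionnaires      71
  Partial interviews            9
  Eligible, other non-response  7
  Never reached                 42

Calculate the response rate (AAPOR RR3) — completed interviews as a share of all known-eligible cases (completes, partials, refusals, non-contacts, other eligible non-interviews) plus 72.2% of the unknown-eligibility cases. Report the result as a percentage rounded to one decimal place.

Top: 71
Eligible (known): 71 + 9 + 52 + 42 + 7 = 181
Eligible share of unknowns: 0.7220 × 55 = 39.71
Denom: 181 + 39.71 = 220.71
RR3 = 71 / 220.71 = 0.3217

32.2%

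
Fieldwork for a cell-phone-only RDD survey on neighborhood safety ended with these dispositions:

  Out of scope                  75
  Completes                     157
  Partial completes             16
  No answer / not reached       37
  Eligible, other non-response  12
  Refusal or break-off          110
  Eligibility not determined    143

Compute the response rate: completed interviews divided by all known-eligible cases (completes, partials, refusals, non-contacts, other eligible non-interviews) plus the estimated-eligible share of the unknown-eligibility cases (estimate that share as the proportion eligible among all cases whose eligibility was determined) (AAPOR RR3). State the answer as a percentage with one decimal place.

35.0%

Top = 157
Known eligible = 157 + 16 + 110 + 37 + 12 = 332
e = 332 / (332 + 75) = 332 / 407 = 0.8157
Eligible share of unknowns = 0.8157 × 143 = 116.65
Denom = 332 + 116.65 = 448.65
RR3 = 157 / 448.65 = 0.3499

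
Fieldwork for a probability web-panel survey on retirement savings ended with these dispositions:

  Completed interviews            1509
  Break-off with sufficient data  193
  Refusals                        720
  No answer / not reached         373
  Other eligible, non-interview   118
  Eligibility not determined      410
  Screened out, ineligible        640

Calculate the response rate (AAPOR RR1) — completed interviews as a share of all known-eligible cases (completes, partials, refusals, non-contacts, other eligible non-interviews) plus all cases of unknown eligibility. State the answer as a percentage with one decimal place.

Num → 1509
Base → 1509 + 193 + 720 + 373 + 118 + 410 = 3323
RR1 = 1509 / 3323 = 0.4541

45.4%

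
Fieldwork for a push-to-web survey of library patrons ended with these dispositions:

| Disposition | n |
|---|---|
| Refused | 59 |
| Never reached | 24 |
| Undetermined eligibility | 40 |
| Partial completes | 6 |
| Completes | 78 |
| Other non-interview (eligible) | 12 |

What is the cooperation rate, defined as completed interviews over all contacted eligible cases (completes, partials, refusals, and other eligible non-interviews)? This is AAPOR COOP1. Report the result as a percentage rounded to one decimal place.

Numerator: 78
Denom: 78 + 6 + 59 + 12 = 155
COOP1 = 78 / 155 = 0.5032

50.3%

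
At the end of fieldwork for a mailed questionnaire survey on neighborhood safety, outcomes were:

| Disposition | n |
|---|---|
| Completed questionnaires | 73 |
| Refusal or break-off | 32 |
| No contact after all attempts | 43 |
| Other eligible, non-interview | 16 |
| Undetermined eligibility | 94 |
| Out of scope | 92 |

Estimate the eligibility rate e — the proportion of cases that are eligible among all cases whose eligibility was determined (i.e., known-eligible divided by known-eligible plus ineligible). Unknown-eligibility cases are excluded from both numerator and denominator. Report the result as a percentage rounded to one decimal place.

64.1%

Eligible (known) = 73 + 32 + 43 + 16 = 164
e = 164 / (164 + 92) = 164 / 256 = 0.6406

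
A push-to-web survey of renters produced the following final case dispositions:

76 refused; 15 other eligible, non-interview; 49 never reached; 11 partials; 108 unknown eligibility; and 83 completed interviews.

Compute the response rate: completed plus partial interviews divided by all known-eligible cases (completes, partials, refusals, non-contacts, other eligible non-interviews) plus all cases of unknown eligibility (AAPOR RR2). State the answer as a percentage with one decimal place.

Num → 83 + 11 = 94
Denom → 83 + 11 + 76 + 49 + 15 + 108 = 342
RR2 = 94 / 342 = 0.2749

27.5%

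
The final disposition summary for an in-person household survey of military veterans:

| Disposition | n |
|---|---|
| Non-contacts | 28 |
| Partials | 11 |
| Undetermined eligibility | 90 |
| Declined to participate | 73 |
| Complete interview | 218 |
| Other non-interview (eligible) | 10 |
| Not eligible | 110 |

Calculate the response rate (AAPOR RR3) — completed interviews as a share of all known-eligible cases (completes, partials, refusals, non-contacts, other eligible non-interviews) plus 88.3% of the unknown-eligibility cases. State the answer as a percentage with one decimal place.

52.0%

Numerator = 218
Determined eligible = 218 + 11 + 73 + 28 + 10 = 340
Eligible share of unknowns = 0.8830 × 90 = 79.47
Denominator = 340 + 79.47 = 419.47
RR3 = 218 / 419.47 = 0.5197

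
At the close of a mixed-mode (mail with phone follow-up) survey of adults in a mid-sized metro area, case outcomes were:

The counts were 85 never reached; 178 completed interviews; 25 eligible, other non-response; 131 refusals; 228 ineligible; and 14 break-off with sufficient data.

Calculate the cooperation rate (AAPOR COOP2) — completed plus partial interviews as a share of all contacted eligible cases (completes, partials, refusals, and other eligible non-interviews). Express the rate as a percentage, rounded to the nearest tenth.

Num → 178 + 14 = 192
Base → 178 + 14 + 131 + 25 = 348
COOP2 = 192 / 348 = 0.5517

55.2%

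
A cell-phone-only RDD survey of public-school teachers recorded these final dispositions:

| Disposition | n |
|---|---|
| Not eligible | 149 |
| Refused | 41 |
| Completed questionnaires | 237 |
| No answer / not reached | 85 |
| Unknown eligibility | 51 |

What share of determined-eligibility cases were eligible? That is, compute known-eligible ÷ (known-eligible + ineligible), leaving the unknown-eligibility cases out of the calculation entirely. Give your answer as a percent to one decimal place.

70.9%

Known eligible = 237 + 41 + 85 = 363
e = 363 / (363 + 149) = 363 / 512 = 0.7090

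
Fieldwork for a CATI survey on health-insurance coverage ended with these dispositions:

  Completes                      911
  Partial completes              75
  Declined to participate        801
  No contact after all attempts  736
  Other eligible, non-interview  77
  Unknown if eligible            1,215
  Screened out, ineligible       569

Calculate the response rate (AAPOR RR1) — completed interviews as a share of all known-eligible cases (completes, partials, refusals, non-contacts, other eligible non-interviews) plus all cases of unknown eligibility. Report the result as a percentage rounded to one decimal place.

23.9%

Num = 911
Base = 911 + 75 + 801 + 736 + 77 + 1215 = 3815
RR1 = 911 / 3815 = 0.2388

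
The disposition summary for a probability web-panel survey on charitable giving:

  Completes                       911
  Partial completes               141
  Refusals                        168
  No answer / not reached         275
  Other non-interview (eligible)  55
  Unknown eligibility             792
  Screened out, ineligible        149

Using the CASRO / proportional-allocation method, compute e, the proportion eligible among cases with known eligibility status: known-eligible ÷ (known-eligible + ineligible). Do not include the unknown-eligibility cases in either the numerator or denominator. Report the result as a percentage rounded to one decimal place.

Determined eligible = 911 + 141 + 168 + 275 + 55 = 1550
e = 1550 / (1550 + 149) = 1550 / 1699 = 0.9123

91.2%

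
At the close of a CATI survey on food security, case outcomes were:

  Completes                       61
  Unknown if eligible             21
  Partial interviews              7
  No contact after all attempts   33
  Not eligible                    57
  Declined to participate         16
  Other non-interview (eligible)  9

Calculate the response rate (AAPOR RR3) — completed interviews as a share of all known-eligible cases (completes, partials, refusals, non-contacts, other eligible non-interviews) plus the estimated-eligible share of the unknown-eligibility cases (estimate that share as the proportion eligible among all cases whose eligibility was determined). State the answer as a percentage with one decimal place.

Numerator = 61
Known eligible = 61 + 7 + 16 + 33 + 9 = 126
e = 126 / (126 + 57) = 126 / 183 = 0.6885
Eligible share of unknowns = 0.6885 × 21 = 14.46
Base = 126 + 14.46 = 140.46
RR3 = 61 / 140.46 = 0.4343

43.4%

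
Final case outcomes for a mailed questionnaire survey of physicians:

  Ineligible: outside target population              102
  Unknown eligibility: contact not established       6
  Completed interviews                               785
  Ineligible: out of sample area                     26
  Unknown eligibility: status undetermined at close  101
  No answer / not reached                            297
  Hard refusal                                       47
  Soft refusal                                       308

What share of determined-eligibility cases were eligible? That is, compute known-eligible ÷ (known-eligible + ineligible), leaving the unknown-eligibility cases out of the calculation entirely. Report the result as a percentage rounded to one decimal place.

91.8%

Refusal or break-off = 47 + 308 = 355
Unknown if eligible = 6 + 101 = 107
Not eligible = 102 + 26 = 128
Eligible (known): 785 + 355 + 297 = 1437
e = 1437 / (1437 + 128) = 1437 / 1565 = 0.9182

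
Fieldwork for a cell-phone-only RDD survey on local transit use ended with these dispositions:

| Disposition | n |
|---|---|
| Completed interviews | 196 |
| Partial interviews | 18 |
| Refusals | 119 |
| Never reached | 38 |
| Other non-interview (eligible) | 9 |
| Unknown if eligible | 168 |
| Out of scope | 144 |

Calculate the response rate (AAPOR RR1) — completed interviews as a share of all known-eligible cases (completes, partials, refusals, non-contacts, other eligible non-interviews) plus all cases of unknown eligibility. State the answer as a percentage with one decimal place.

35.8%

Top → 196
Denom → 196 + 18 + 119 + 38 + 9 + 168 = 548
RR1 = 196 / 548 = 0.3577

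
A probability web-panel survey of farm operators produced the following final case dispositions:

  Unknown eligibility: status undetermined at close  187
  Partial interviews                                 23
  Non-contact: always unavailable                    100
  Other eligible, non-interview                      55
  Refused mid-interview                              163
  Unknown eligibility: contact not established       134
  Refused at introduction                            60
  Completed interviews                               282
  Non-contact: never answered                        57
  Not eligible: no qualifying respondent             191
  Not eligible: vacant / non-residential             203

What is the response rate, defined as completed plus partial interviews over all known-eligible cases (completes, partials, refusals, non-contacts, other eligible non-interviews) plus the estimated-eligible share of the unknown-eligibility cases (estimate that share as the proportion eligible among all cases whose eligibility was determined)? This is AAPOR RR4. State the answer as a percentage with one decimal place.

32.1%

Declined to participate = 60 + 163 = 223
Non-contacts = 57 + 100 = 157
Unknown if eligible = 134 + 187 = 321
Not eligible = 191 + 203 = 394
Numerator = 282 + 23 = 305
Known eligible = 282 + 23 + 223 + 157 + 55 = 740
e = 740 / (740 + 394) = 740 / 1134 = 0.6526
e × U = 0.6526 × 321 = 209.48
Base = 740 + 209.48 = 949.48
RR4 = 305 / 949.48 = 0.3212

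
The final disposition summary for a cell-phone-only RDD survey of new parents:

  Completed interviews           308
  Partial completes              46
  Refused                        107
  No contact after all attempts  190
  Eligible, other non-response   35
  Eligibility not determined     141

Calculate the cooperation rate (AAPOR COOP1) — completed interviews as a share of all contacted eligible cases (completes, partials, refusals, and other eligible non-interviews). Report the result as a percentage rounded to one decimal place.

Numerator: 308
Denom: 308 + 46 + 107 + 35 = 496
COOP1 = 308 / 496 = 0.6210

62.1%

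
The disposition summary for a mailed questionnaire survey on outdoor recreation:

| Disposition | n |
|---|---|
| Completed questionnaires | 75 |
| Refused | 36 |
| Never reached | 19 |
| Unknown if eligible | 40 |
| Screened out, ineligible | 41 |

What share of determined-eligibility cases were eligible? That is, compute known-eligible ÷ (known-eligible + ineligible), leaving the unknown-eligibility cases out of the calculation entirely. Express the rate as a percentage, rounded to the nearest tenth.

Eligible (known) = 75 + 36 + 19 = 130
e = 130 / (130 + 41) = 130 / 171 = 0.7602

76.0%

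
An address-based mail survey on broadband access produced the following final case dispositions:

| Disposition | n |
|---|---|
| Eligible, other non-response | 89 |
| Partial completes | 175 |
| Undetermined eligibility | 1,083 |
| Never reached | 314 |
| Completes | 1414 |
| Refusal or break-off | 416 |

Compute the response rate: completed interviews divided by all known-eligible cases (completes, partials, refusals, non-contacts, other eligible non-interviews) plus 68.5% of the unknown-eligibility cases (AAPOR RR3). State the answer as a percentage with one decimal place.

Num = 1414
Eligible (known) = 1414 + 175 + 416 + 314 + 89 = 2408
Eligible share of unknowns = 0.6850 × 1083 = 741.86
Denom = 2408 + 741.86 = 3149.86
RR3 = 1414 / 3149.86 = 0.4489

44.9%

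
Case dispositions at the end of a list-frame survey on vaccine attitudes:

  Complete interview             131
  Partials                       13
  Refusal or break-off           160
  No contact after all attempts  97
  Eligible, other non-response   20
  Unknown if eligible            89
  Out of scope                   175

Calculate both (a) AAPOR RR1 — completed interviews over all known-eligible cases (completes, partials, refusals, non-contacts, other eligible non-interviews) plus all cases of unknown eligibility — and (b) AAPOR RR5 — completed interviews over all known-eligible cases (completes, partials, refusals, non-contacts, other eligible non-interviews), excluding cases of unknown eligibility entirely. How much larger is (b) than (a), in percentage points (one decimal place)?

5.4

Top: 131
Denom: 131 + 13 + 160 + 97 + 20 + 89 = 510
RR1 = 131 / 510 = 0.2569
Denom: 131 + 13 + 160 + 97 + 20 = 421
RR5 = 131 / 421 = 0.3112
Difference = 31.12 − 25.69 = 5.43 percentage points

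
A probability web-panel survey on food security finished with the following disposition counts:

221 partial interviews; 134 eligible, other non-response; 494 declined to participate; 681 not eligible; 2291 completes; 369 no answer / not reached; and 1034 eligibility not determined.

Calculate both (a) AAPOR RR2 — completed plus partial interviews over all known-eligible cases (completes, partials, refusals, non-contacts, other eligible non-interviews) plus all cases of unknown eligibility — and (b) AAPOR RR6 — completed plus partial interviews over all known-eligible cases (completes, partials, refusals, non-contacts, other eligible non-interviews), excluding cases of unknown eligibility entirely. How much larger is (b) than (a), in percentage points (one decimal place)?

16.3

Num = 2291 + 221 = 2512
Denominator = 2291 + 221 + 494 + 369 + 134 + 1034 = 4543
RR2 = 2512 / 4543 = 0.5529
Denominator = 2291 + 221 + 494 + 369 + 134 = 3509
RR6 = 2512 / 3509 = 0.7159
Difference = 71.59 − 55.29 = 16.30 percentage points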